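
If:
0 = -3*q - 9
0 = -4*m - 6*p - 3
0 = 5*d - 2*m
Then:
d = -3*p/5 - 3/10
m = -3*p/2 - 3/4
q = -3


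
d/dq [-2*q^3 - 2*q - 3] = -6*q^2 - 2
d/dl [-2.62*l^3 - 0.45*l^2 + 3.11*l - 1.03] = -7.86*l^2 - 0.9*l + 3.11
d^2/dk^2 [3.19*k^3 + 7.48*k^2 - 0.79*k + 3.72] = 19.14*k + 14.96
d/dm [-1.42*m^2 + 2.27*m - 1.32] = 2.27 - 2.84*m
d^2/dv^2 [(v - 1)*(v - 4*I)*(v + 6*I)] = 6*v - 2 + 4*I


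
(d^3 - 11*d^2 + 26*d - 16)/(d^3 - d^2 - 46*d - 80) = (d^2 - 3*d + 2)/(d^2 + 7*d + 10)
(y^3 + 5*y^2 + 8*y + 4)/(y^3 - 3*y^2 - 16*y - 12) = (y + 2)/(y - 6)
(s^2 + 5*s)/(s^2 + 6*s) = (s + 5)/(s + 6)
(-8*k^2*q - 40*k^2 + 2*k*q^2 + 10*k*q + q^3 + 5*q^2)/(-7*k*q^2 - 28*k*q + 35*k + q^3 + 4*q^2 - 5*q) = (-8*k^2 + 2*k*q + q^2)/(-7*k*q + 7*k + q^2 - q)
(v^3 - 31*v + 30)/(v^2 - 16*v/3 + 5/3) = 3*(v^2 + 5*v - 6)/(3*v - 1)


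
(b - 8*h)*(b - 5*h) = b^2 - 13*b*h + 40*h^2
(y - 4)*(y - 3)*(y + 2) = y^3 - 5*y^2 - 2*y + 24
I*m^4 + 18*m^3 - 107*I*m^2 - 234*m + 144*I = (m - 8*I)*(m - 6*I)*(m - 3*I)*(I*m + 1)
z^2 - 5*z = z*(z - 5)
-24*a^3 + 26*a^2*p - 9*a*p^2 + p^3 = (-4*a + p)*(-3*a + p)*(-2*a + p)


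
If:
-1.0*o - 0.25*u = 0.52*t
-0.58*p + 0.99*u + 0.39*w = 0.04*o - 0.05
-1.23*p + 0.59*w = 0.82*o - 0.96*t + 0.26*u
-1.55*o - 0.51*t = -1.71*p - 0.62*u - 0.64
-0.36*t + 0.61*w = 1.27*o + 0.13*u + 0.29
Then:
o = 0.32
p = -0.07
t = -0.42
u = -0.39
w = 0.80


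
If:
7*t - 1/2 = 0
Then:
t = 1/14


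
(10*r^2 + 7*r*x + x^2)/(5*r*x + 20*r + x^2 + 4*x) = (2*r + x)/(x + 4)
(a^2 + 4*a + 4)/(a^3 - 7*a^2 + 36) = (a + 2)/(a^2 - 9*a + 18)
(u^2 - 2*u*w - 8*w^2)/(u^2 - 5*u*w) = (u^2 - 2*u*w - 8*w^2)/(u*(u - 5*w))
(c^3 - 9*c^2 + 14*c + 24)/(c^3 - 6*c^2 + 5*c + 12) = (c - 6)/(c - 3)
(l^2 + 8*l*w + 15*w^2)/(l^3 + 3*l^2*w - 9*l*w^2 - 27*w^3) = (-l - 5*w)/(-l^2 + 9*w^2)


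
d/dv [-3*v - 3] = -3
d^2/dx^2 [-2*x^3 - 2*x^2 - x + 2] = -12*x - 4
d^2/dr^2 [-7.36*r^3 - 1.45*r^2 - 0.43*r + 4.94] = -44.16*r - 2.9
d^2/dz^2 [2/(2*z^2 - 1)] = 8*(6*z^2 + 1)/(2*z^2 - 1)^3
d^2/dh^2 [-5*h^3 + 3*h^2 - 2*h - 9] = 6 - 30*h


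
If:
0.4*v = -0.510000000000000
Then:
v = -1.28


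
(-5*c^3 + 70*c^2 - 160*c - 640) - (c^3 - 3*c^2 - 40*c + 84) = -6*c^3 + 73*c^2 - 120*c - 724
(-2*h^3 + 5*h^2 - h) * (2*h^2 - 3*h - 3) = -4*h^5 + 16*h^4 - 11*h^3 - 12*h^2 + 3*h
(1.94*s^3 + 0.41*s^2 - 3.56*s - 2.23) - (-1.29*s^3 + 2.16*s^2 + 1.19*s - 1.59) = 3.23*s^3 - 1.75*s^2 - 4.75*s - 0.64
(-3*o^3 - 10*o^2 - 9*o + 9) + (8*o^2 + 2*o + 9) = -3*o^3 - 2*o^2 - 7*o + 18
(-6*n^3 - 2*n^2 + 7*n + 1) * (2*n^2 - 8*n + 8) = -12*n^5 + 44*n^4 - 18*n^3 - 70*n^2 + 48*n + 8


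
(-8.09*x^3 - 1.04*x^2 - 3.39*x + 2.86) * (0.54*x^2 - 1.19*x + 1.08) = -4.3686*x^5 + 9.0655*x^4 - 9.3302*x^3 + 4.4553*x^2 - 7.0646*x + 3.0888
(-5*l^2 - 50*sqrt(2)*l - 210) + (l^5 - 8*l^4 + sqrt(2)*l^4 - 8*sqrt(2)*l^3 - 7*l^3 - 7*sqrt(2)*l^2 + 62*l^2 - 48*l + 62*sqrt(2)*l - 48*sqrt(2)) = l^5 - 8*l^4 + sqrt(2)*l^4 - 8*sqrt(2)*l^3 - 7*l^3 - 7*sqrt(2)*l^2 + 57*l^2 - 48*l + 12*sqrt(2)*l - 210 - 48*sqrt(2)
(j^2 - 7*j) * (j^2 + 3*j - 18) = j^4 - 4*j^3 - 39*j^2 + 126*j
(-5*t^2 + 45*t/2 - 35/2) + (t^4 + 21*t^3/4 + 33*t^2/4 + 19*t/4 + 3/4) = t^4 + 21*t^3/4 + 13*t^2/4 + 109*t/4 - 67/4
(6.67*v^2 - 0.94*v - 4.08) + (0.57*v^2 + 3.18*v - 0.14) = 7.24*v^2 + 2.24*v - 4.22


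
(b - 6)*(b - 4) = b^2 - 10*b + 24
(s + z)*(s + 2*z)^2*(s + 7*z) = s^4 + 12*s^3*z + 43*s^2*z^2 + 60*s*z^3 + 28*z^4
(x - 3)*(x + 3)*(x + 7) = x^3 + 7*x^2 - 9*x - 63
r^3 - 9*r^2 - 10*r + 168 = (r - 7)*(r - 6)*(r + 4)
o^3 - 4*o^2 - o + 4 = (o - 4)*(o - 1)*(o + 1)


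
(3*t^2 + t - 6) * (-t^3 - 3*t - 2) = -3*t^5 - t^4 - 3*t^3 - 9*t^2 + 16*t + 12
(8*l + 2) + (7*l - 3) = 15*l - 1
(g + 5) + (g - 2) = 2*g + 3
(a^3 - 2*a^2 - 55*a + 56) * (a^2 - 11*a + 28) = a^5 - 13*a^4 - 5*a^3 + 605*a^2 - 2156*a + 1568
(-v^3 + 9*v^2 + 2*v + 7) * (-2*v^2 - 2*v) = 2*v^5 - 16*v^4 - 22*v^3 - 18*v^2 - 14*v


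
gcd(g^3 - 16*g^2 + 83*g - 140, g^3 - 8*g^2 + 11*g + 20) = g^2 - 9*g + 20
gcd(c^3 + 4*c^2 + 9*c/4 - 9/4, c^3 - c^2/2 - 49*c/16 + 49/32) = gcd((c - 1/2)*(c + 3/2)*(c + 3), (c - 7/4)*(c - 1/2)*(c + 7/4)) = c - 1/2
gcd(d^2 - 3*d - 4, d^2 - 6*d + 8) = d - 4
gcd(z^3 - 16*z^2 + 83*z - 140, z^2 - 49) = z - 7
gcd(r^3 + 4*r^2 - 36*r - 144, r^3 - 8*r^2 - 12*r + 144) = r^2 - 2*r - 24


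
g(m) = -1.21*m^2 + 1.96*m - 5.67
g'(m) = 1.96 - 2.42*m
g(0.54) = -4.96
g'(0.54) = 0.65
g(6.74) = -47.43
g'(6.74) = -14.35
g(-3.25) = -24.82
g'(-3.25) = 9.82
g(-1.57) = -11.73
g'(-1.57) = 5.76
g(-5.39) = -51.39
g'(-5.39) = 15.00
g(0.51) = -4.99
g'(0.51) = 0.73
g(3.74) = -15.26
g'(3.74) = -7.09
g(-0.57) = -7.18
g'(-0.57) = 3.34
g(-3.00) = -22.44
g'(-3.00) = 9.22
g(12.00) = -156.39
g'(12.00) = -27.08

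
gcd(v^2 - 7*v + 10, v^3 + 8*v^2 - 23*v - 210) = v - 5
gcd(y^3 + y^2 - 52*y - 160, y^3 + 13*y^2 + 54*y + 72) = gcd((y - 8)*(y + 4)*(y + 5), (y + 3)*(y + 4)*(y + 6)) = y + 4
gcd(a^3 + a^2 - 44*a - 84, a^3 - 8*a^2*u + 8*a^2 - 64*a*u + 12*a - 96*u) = a^2 + 8*a + 12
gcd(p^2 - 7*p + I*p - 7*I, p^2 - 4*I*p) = 1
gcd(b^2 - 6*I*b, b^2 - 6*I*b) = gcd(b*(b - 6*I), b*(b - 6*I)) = b^2 - 6*I*b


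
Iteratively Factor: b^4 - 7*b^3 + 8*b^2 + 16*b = (b - 4)*(b^3 - 3*b^2 - 4*b) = b*(b - 4)*(b^2 - 3*b - 4) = b*(b - 4)^2*(b + 1)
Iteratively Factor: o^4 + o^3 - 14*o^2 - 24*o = (o + 2)*(o^3 - o^2 - 12*o) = (o - 4)*(o + 2)*(o^2 + 3*o) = o*(o - 4)*(o + 2)*(o + 3)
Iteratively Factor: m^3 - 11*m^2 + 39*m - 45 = (m - 3)*(m^2 - 8*m + 15) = (m - 5)*(m - 3)*(m - 3)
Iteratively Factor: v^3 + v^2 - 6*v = (v)*(v^2 + v - 6) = v*(v + 3)*(v - 2)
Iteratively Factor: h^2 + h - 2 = (h - 1)*(h + 2)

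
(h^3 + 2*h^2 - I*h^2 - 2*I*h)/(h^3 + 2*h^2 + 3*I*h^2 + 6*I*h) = (h - I)/(h + 3*I)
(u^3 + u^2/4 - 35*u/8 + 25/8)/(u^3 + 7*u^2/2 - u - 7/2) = (8*u^2 + 10*u - 25)/(4*(2*u^2 + 9*u + 7))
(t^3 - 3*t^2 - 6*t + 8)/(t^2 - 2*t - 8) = t - 1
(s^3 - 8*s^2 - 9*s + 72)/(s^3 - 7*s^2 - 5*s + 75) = (s^2 - 11*s + 24)/(s^2 - 10*s + 25)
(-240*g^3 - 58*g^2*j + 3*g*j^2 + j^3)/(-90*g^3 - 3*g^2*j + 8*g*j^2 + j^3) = (8*g - j)/(3*g - j)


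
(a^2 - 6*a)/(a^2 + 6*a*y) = (a - 6)/(a + 6*y)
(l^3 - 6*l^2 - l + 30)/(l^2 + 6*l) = (l^3 - 6*l^2 - l + 30)/(l*(l + 6))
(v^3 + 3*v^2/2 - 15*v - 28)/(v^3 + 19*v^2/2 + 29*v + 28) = (v - 4)/(v + 4)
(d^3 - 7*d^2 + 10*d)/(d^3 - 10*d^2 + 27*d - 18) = d*(d^2 - 7*d + 10)/(d^3 - 10*d^2 + 27*d - 18)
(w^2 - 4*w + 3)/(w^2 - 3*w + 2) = (w - 3)/(w - 2)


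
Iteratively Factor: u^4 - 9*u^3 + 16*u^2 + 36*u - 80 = (u + 2)*(u^3 - 11*u^2 + 38*u - 40) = (u - 5)*(u + 2)*(u^2 - 6*u + 8) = (u - 5)*(u - 4)*(u + 2)*(u - 2)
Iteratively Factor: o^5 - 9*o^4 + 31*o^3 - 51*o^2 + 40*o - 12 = (o - 1)*(o^4 - 8*o^3 + 23*o^2 - 28*o + 12) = (o - 2)*(o - 1)*(o^3 - 6*o^2 + 11*o - 6) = (o - 2)^2*(o - 1)*(o^2 - 4*o + 3) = (o - 3)*(o - 2)^2*(o - 1)*(o - 1)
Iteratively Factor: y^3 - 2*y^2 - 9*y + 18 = (y - 3)*(y^2 + y - 6) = (y - 3)*(y + 3)*(y - 2)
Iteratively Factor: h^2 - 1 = (h + 1)*(h - 1)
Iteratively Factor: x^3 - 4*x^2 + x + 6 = (x + 1)*(x^2 - 5*x + 6) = (x - 3)*(x + 1)*(x - 2)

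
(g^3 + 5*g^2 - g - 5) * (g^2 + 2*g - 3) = g^5 + 7*g^4 + 6*g^3 - 22*g^2 - 7*g + 15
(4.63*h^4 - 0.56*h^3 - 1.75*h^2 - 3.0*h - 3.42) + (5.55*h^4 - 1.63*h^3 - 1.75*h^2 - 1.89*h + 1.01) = 10.18*h^4 - 2.19*h^3 - 3.5*h^2 - 4.89*h - 2.41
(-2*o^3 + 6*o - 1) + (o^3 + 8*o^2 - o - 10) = -o^3 + 8*o^2 + 5*o - 11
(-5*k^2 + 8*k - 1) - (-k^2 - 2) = -4*k^2 + 8*k + 1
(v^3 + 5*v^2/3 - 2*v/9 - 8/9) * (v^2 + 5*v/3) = v^5 + 10*v^4/3 + 23*v^3/9 - 34*v^2/27 - 40*v/27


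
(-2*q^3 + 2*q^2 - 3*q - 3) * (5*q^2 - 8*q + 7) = -10*q^5 + 26*q^4 - 45*q^3 + 23*q^2 + 3*q - 21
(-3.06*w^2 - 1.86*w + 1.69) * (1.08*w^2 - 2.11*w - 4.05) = -3.3048*w^4 + 4.4478*w^3 + 18.1428*w^2 + 3.9671*w - 6.8445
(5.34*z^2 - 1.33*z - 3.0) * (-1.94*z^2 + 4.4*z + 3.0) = -10.3596*z^4 + 26.0762*z^3 + 15.988*z^2 - 17.19*z - 9.0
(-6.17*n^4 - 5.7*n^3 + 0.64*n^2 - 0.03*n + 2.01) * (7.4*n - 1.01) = -45.658*n^5 - 35.9483*n^4 + 10.493*n^3 - 0.8684*n^2 + 14.9043*n - 2.0301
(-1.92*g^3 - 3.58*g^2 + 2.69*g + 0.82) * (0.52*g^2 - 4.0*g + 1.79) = -0.9984*g^5 + 5.8184*g^4 + 12.282*g^3 - 16.7418*g^2 + 1.5351*g + 1.4678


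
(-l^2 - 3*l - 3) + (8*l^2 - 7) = 7*l^2 - 3*l - 10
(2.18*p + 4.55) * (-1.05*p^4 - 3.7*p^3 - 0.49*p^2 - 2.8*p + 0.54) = -2.289*p^5 - 12.8435*p^4 - 17.9032*p^3 - 8.3335*p^2 - 11.5628*p + 2.457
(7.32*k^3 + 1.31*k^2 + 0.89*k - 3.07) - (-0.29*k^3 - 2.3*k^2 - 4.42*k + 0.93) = 7.61*k^3 + 3.61*k^2 + 5.31*k - 4.0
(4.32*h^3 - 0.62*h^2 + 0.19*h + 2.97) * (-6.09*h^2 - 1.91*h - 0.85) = -26.3088*h^5 - 4.4754*h^4 - 3.6449*h^3 - 17.9232*h^2 - 5.8342*h - 2.5245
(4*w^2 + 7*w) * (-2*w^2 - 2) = -8*w^4 - 14*w^3 - 8*w^2 - 14*w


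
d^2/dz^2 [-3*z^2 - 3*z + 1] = -6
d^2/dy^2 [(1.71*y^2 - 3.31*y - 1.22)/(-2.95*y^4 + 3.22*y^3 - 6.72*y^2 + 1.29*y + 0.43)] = (-89.2876499999999*y^8 + 443.12304*y^7 - 258.387888*y^6 + 173.868804*y^5 + 223.52577*y^4 - 82.0272280000002*y^3 + 294.892536*y^2 - 16.203432*y + 6.806556)/(25.672375*y^12 - 84.06615*y^11 + 267.20274*y^10 - 450.064603*y^9 + 670.974819*y^8 - 605.286192*y^7 + 421.151793*y^6 - 125.192952*y^5 - 33.786519*y^4 + 18.432681*y^3 + 1.580895*y^2 - 0.715563*y - 0.079507)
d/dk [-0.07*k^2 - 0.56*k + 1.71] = -0.14*k - 0.56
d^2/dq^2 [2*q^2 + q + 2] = 4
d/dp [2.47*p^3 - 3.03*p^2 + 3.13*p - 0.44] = 7.41*p^2 - 6.06*p + 3.13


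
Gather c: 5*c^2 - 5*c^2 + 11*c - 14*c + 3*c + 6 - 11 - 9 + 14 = 0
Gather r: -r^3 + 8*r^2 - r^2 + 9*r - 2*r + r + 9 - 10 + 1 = -r^3 + 7*r^2 + 8*r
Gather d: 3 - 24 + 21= 0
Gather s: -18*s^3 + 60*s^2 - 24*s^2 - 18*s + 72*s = -18*s^3 + 36*s^2 + 54*s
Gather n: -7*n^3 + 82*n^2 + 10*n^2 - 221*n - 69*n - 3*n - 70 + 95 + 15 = -7*n^3 + 92*n^2 - 293*n + 40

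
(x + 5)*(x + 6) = x^2 + 11*x + 30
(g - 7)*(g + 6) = g^2 - g - 42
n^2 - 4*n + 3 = (n - 3)*(n - 1)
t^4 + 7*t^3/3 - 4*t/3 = t*(t - 2/3)*(t + 1)*(t + 2)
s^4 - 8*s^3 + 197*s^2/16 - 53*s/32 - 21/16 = (s - 6)*(s - 7/4)*(s - 1/2)*(s + 1/4)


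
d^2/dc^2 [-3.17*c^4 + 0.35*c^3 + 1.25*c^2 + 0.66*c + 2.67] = -38.04*c^2 + 2.1*c + 2.5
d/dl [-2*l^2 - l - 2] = -4*l - 1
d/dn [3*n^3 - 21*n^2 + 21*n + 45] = 9*n^2 - 42*n + 21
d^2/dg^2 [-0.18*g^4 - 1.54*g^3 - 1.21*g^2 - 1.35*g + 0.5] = -2.16*g^2 - 9.24*g - 2.42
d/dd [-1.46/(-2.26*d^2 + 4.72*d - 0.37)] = (6.8912 - 6.5992*d)/(2.26*d^2 - 4.72*d + 0.37)^2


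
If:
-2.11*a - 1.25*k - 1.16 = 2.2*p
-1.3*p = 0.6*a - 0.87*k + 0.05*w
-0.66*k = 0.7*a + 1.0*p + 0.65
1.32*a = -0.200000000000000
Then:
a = -0.15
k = -1.76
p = 0.62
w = -45.01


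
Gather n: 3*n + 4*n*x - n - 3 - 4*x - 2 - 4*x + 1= n*(4*x + 2) - 8*x - 4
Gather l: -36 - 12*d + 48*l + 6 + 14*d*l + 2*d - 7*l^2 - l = -10*d - 7*l^2 + l*(14*d + 47) - 30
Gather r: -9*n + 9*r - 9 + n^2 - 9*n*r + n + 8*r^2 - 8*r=n^2 - 8*n + 8*r^2 + r*(1 - 9*n) - 9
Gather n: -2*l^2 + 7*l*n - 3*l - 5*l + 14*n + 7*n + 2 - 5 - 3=-2*l^2 - 8*l + n*(7*l + 21) - 6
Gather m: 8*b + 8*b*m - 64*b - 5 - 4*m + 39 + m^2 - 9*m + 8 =-56*b + m^2 + m*(8*b - 13) + 42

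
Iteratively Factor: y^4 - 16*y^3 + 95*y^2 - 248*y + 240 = (y - 3)*(y^3 - 13*y^2 + 56*y - 80) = (y - 5)*(y - 3)*(y^2 - 8*y + 16) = (y - 5)*(y - 4)*(y - 3)*(y - 4)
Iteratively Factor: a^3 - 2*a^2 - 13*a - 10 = (a - 5)*(a^2 + 3*a + 2) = (a - 5)*(a + 2)*(a + 1)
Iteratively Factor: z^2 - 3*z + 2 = (z - 2)*(z - 1)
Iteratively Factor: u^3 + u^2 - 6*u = (u - 2)*(u^2 + 3*u) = (u - 2)*(u + 3)*(u)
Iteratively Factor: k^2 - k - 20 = (k - 5)*(k + 4)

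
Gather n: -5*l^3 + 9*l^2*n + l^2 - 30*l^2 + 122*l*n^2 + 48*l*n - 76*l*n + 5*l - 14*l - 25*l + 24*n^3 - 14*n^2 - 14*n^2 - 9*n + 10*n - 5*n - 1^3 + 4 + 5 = -5*l^3 - 29*l^2 - 34*l + 24*n^3 + n^2*(122*l - 28) + n*(9*l^2 - 28*l - 4) + 8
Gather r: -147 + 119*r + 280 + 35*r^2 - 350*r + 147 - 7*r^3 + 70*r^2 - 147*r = -7*r^3 + 105*r^2 - 378*r + 280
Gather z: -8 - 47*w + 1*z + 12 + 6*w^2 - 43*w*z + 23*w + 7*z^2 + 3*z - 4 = 6*w^2 - 24*w + 7*z^2 + z*(4 - 43*w)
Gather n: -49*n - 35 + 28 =-49*n - 7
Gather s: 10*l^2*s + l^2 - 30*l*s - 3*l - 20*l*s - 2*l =l^2 - 5*l + s*(10*l^2 - 50*l)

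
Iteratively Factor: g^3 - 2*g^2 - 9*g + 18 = (g + 3)*(g^2 - 5*g + 6) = (g - 3)*(g + 3)*(g - 2)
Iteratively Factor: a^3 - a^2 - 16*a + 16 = (a + 4)*(a^2 - 5*a + 4) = (a - 4)*(a + 4)*(a - 1)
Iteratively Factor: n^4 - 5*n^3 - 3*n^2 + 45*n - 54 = (n - 3)*(n^3 - 2*n^2 - 9*n + 18) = (n - 3)*(n - 2)*(n^2 - 9) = (n - 3)^2*(n - 2)*(n + 3)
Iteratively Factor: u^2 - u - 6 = (u + 2)*(u - 3)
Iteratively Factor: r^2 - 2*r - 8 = (r - 4)*(r + 2)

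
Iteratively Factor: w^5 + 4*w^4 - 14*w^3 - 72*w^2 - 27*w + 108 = (w - 1)*(w^4 + 5*w^3 - 9*w^2 - 81*w - 108) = (w - 1)*(w + 3)*(w^3 + 2*w^2 - 15*w - 36) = (w - 1)*(w + 3)^2*(w^2 - w - 12) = (w - 4)*(w - 1)*(w + 3)^2*(w + 3)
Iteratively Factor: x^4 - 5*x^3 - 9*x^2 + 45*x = (x - 3)*(x^3 - 2*x^2 - 15*x) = x*(x - 3)*(x^2 - 2*x - 15) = x*(x - 3)*(x + 3)*(x - 5)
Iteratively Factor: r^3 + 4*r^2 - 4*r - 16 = (r + 4)*(r^2 - 4) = (r - 2)*(r + 4)*(r + 2)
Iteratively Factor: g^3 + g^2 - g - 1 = (g + 1)*(g^2 - 1) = (g - 1)*(g + 1)*(g + 1)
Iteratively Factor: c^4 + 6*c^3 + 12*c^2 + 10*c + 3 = (c + 1)*(c^3 + 5*c^2 + 7*c + 3) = (c + 1)^2*(c^2 + 4*c + 3) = (c + 1)^3*(c + 3)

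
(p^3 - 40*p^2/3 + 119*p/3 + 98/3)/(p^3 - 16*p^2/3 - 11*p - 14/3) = (p - 7)/(p + 1)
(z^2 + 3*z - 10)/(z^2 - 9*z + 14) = (z + 5)/(z - 7)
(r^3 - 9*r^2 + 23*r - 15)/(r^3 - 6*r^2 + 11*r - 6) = (r - 5)/(r - 2)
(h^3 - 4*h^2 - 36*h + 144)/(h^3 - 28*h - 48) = (h^2 + 2*h - 24)/(h^2 + 6*h + 8)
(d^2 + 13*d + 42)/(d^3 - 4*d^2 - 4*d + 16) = (d^2 + 13*d + 42)/(d^3 - 4*d^2 - 4*d + 16)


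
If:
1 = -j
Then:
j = -1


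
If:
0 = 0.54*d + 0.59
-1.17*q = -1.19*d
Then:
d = -1.09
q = -1.11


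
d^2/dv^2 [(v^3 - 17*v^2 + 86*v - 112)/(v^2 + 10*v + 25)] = 2*(331*v - 1621)/(v^4 + 20*v^3 + 150*v^2 + 500*v + 625)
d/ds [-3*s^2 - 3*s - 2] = -6*s - 3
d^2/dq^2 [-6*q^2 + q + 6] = -12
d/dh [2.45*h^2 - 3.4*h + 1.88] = 4.9*h - 3.4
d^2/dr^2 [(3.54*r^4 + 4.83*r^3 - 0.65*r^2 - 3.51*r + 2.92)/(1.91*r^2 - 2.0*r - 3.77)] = (25.828548*r^6 - 81.1368*r^5 - 67.982868*r^4 + 504.6887*r^3 + 858.105174*r^2 + 193.3167*r + 99.866118)/(6.967871*r^6 - 21.8886*r^5 - 18.340011*r^4 + 78.4084*r^3 + 36.199917*r^2 - 85.2774*r - 53.582633)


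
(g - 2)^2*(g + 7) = g^3 + 3*g^2 - 24*g + 28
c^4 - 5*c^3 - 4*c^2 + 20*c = c*(c - 5)*(c - 2)*(c + 2)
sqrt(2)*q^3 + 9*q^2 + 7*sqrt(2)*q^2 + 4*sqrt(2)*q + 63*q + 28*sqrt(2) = (q + 7)*(q + 4*sqrt(2))*(sqrt(2)*q + 1)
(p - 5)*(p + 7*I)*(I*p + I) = I*p^3 - 7*p^2 - 4*I*p^2 + 28*p - 5*I*p + 35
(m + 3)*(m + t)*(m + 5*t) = m^3 + 6*m^2*t + 3*m^2 + 5*m*t^2 + 18*m*t + 15*t^2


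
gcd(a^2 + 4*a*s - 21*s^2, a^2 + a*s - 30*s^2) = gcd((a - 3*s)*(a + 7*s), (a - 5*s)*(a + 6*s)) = 1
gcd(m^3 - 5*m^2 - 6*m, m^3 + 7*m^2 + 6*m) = m^2 + m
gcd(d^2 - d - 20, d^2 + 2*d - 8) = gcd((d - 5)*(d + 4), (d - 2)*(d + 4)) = d + 4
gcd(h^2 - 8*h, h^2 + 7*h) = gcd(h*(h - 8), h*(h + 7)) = h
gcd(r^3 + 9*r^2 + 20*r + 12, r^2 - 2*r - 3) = r + 1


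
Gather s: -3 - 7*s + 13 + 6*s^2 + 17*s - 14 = 6*s^2 + 10*s - 4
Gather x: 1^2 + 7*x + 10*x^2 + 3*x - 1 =10*x^2 + 10*x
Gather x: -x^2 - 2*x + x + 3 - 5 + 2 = -x^2 - x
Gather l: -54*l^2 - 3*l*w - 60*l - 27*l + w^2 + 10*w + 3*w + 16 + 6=-54*l^2 + l*(-3*w - 87) + w^2 + 13*w + 22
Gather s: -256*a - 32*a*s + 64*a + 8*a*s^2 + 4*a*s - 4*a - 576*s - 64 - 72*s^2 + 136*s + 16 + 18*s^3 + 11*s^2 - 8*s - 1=-196*a + 18*s^3 + s^2*(8*a - 61) + s*(-28*a - 448) - 49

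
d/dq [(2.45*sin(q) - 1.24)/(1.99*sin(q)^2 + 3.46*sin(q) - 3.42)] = (-4.8755*sin(q)^2 + 4.9352*sin(q) - 4.0886)*cos(q)/(3.9601*sin(q)^4 + 13.7708*sin(q)^3 - 1.64*sin(q)^2 - 23.6664*sin(q) + 11.6964)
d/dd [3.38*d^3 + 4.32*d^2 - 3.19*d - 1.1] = 10.14*d^2 + 8.64*d - 3.19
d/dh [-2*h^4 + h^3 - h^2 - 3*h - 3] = -8*h^3 + 3*h^2 - 2*h - 3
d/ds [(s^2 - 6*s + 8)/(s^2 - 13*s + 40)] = (-7*s^2 + 64*s - 136)/(s^4 - 26*s^3 + 249*s^2 - 1040*s + 1600)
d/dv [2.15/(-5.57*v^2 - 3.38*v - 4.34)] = (23.951*v + 7.267)/(5.57*v^2 + 3.38*v + 4.34)^2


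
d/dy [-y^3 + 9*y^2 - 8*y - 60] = -3*y^2 + 18*y - 8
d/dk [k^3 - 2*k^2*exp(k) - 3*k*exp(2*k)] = -2*k^2*exp(k) + 3*k^2 - 6*k*exp(2*k) - 4*k*exp(k) - 3*exp(2*k)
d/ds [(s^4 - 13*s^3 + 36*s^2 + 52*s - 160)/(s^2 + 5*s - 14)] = 2*(s^3 + 5*s^2 - 77*s + 9)/(s^2 + 14*s + 49)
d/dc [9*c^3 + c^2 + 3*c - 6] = 27*c^2 + 2*c + 3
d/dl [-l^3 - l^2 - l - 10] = -3*l^2 - 2*l - 1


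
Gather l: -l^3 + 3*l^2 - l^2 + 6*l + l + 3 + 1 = -l^3 + 2*l^2 + 7*l + 4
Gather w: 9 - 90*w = 9 - 90*w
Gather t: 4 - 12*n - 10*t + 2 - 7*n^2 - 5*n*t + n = -7*n^2 - 11*n + t*(-5*n - 10) + 6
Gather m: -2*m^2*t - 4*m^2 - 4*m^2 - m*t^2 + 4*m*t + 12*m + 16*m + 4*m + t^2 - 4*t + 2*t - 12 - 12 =m^2*(-2*t - 8) + m*(-t^2 + 4*t + 32) + t^2 - 2*t - 24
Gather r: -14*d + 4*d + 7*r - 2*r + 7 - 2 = -10*d + 5*r + 5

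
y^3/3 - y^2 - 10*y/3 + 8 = (y/3 + 1)*(y - 4)*(y - 2)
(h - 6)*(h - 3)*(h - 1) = h^3 - 10*h^2 + 27*h - 18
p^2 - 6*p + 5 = (p - 5)*(p - 1)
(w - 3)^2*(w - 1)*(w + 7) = w^4 - 34*w^2 + 96*w - 63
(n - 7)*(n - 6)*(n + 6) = n^3 - 7*n^2 - 36*n + 252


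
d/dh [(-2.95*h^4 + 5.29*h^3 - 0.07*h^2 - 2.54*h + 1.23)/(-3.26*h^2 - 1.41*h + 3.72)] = (19.234*h^5 - 4.76689999999999*h^4 - 58.8138*h^3 + 50.8547*h^2 + 7.4988*h - 7.7145)/(10.6276*h^4 + 9.1932*h^3 - 22.2663*h^2 - 10.4904*h + 13.8384)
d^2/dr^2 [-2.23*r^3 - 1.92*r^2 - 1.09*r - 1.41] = -13.38*r - 3.84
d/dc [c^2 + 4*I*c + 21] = 2*c + 4*I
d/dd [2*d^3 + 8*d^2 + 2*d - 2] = 6*d^2 + 16*d + 2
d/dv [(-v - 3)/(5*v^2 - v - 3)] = (-5*v^2 + v + (v + 3)*(10*v - 1) + 3)/(-5*v^2 + v + 3)^2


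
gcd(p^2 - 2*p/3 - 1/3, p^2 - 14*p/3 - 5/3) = p + 1/3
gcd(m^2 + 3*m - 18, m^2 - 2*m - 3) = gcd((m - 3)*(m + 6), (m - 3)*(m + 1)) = m - 3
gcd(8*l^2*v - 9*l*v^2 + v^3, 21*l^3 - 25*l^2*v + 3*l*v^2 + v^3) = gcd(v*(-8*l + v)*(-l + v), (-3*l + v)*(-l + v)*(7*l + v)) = -l + v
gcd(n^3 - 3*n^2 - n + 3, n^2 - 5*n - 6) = n + 1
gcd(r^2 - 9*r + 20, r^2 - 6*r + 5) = r - 5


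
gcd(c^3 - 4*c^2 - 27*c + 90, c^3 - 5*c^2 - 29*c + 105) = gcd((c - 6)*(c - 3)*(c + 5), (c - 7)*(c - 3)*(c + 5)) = c^2 + 2*c - 15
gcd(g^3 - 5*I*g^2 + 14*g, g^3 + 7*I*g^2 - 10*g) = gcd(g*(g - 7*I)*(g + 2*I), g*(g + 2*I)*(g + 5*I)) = g^2 + 2*I*g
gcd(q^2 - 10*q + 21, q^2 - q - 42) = q - 7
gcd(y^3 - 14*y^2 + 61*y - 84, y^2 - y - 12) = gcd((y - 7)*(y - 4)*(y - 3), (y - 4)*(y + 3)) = y - 4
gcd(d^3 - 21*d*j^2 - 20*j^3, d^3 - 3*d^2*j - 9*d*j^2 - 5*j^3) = d^2 - 4*d*j - 5*j^2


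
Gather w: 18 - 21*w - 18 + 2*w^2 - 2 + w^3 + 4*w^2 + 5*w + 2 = w^3 + 6*w^2 - 16*w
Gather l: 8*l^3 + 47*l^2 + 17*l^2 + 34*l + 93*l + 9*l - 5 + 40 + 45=8*l^3 + 64*l^2 + 136*l + 80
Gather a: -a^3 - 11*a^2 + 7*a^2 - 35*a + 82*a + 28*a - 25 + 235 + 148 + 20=-a^3 - 4*a^2 + 75*a + 378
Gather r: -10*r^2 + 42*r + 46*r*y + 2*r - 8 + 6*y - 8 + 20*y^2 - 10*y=-10*r^2 + r*(46*y + 44) + 20*y^2 - 4*y - 16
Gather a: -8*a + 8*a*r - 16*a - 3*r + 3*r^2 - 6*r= a*(8*r - 24) + 3*r^2 - 9*r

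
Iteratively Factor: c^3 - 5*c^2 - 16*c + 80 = (c - 5)*(c^2 - 16) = (c - 5)*(c - 4)*(c + 4)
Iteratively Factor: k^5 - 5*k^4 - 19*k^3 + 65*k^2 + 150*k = (k + 3)*(k^4 - 8*k^3 + 5*k^2 + 50*k) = k*(k + 3)*(k^3 - 8*k^2 + 5*k + 50) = k*(k - 5)*(k + 3)*(k^2 - 3*k - 10) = k*(k - 5)*(k + 2)*(k + 3)*(k - 5)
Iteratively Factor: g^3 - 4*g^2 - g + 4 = (g - 4)*(g^2 - 1) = (g - 4)*(g - 1)*(g + 1)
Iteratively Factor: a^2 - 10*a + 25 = (a - 5)*(a - 5)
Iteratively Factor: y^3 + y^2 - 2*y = (y)*(y^2 + y - 2) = y*(y - 1)*(y + 2)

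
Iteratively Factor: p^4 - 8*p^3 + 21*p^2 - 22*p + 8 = (p - 1)*(p^3 - 7*p^2 + 14*p - 8) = (p - 4)*(p - 1)*(p^2 - 3*p + 2) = (p - 4)*(p - 2)*(p - 1)*(p - 1)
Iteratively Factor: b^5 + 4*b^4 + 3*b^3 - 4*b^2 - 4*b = (b)*(b^4 + 4*b^3 + 3*b^2 - 4*b - 4) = b*(b + 2)*(b^3 + 2*b^2 - b - 2) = b*(b - 1)*(b + 2)*(b^2 + 3*b + 2) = b*(b - 1)*(b + 2)^2*(b + 1)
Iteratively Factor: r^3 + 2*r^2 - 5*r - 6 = (r - 2)*(r^2 + 4*r + 3) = (r - 2)*(r + 1)*(r + 3)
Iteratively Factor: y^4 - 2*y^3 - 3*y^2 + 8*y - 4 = (y - 1)*(y^3 - y^2 - 4*y + 4) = (y - 1)^2*(y^2 - 4) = (y - 2)*(y - 1)^2*(y + 2)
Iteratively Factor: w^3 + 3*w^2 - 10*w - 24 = (w - 3)*(w^2 + 6*w + 8) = (w - 3)*(w + 2)*(w + 4)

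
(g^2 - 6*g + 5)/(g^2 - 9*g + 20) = (g - 1)/(g - 4)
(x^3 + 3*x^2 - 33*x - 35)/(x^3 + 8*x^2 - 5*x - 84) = (x^2 - 4*x - 5)/(x^2 + x - 12)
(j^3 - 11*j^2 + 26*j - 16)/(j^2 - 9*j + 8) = j - 2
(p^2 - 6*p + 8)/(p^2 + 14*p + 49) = (p^2 - 6*p + 8)/(p^2 + 14*p + 49)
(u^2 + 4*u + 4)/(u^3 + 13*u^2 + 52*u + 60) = (u + 2)/(u^2 + 11*u + 30)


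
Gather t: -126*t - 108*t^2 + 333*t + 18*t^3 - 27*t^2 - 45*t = 18*t^3 - 135*t^2 + 162*t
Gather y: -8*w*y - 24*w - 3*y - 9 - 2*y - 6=-24*w + y*(-8*w - 5) - 15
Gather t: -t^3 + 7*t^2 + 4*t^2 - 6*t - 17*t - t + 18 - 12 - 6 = -t^3 + 11*t^2 - 24*t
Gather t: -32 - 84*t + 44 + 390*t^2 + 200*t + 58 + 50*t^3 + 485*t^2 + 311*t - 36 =50*t^3 + 875*t^2 + 427*t + 34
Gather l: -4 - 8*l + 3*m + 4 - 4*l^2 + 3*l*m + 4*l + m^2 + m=-4*l^2 + l*(3*m - 4) + m^2 + 4*m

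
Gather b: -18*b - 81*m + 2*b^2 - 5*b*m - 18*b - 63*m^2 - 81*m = 2*b^2 + b*(-5*m - 36) - 63*m^2 - 162*m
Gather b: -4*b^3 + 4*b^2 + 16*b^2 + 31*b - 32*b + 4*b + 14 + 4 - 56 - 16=-4*b^3 + 20*b^2 + 3*b - 54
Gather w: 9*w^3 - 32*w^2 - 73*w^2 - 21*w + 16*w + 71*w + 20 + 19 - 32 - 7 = 9*w^3 - 105*w^2 + 66*w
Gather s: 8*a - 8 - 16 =8*a - 24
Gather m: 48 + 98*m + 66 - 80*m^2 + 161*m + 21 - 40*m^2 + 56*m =-120*m^2 + 315*m + 135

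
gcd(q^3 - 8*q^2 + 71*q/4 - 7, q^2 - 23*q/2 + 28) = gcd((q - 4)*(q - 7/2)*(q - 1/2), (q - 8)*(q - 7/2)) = q - 7/2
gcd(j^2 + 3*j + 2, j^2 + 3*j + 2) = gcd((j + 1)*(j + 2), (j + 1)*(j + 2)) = j^2 + 3*j + 2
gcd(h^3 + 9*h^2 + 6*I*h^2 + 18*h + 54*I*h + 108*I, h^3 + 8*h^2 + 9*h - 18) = h^2 + 9*h + 18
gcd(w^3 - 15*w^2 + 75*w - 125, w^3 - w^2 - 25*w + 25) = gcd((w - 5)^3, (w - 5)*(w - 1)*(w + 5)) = w - 5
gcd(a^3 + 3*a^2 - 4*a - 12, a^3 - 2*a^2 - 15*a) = a + 3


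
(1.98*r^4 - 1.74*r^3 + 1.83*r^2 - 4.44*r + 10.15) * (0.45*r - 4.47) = 0.891*r^5 - 9.6336*r^4 + 8.6013*r^3 - 10.1781*r^2 + 24.4143*r - 45.3705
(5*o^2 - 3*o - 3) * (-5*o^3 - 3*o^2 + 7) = -25*o^5 + 24*o^3 + 44*o^2 - 21*o - 21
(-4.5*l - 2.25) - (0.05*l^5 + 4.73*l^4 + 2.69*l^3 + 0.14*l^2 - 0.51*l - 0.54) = -0.05*l^5 - 4.73*l^4 - 2.69*l^3 - 0.14*l^2 - 3.99*l - 1.71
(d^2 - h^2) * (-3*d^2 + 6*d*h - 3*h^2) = -3*d^4 + 6*d^3*h - 6*d*h^3 + 3*h^4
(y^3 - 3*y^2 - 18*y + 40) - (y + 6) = y^3 - 3*y^2 - 19*y + 34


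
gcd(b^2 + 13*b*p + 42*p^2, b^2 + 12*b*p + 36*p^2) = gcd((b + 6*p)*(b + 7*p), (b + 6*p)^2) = b + 6*p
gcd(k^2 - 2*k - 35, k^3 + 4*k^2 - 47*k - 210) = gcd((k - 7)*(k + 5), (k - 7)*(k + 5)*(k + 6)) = k^2 - 2*k - 35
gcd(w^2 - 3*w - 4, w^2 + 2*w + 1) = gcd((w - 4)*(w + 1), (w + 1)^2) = w + 1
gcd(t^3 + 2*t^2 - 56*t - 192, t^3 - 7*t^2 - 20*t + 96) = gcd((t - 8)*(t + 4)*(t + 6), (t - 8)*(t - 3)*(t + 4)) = t^2 - 4*t - 32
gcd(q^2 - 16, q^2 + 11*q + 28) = q + 4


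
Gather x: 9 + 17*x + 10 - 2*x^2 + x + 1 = -2*x^2 + 18*x + 20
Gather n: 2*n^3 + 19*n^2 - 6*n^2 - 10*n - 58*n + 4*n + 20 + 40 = 2*n^3 + 13*n^2 - 64*n + 60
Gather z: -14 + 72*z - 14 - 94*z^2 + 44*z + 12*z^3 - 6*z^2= 12*z^3 - 100*z^2 + 116*z - 28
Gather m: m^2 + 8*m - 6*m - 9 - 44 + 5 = m^2 + 2*m - 48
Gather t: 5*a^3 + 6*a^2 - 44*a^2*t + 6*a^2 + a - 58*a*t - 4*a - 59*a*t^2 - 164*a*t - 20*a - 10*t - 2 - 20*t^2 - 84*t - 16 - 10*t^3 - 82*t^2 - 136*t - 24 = 5*a^3 + 12*a^2 - 23*a - 10*t^3 + t^2*(-59*a - 102) + t*(-44*a^2 - 222*a - 230) - 42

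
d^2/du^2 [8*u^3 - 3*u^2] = 48*u - 6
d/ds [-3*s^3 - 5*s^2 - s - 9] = -9*s^2 - 10*s - 1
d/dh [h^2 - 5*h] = 2*h - 5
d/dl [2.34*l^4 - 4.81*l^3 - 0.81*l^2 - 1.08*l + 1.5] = 9.36*l^3 - 14.43*l^2 - 1.62*l - 1.08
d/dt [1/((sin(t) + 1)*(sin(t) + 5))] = -2*(sin(t) + 3)*cos(t)/((sin(t) + 1)^2*(sin(t) + 5)^2)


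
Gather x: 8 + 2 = 10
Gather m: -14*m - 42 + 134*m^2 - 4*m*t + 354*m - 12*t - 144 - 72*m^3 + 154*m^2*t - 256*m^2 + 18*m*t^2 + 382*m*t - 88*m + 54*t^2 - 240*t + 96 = -72*m^3 + m^2*(154*t - 122) + m*(18*t^2 + 378*t + 252) + 54*t^2 - 252*t - 90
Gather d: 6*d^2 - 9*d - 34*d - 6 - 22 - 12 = 6*d^2 - 43*d - 40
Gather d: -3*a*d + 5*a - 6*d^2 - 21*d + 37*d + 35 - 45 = 5*a - 6*d^2 + d*(16 - 3*a) - 10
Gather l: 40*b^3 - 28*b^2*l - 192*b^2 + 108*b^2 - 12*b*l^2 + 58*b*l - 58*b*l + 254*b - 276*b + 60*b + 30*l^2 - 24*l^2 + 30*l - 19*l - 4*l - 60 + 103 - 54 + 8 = 40*b^3 - 84*b^2 + 38*b + l^2*(6 - 12*b) + l*(7 - 28*b^2) - 3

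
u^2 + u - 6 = (u - 2)*(u + 3)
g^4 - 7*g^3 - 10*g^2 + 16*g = g*(g - 8)*(g - 1)*(g + 2)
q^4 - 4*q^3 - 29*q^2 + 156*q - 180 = (q - 5)*(q - 3)*(q - 2)*(q + 6)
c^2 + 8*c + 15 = (c + 3)*(c + 5)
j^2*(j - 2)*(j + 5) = j^4 + 3*j^3 - 10*j^2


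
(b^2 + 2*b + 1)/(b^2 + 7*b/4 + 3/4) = 4*(b + 1)/(4*b + 3)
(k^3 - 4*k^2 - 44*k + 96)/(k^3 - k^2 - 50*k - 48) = (k - 2)/(k + 1)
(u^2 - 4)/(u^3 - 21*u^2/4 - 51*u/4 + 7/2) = 4*(u - 2)/(4*u^2 - 29*u + 7)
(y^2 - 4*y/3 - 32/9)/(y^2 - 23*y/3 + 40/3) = (y + 4/3)/(y - 5)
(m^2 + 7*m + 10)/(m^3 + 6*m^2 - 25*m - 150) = (m + 2)/(m^2 + m - 30)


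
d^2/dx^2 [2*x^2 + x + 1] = 4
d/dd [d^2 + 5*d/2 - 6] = 2*d + 5/2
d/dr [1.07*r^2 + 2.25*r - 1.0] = 2.14*r + 2.25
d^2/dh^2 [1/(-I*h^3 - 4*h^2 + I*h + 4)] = 2*((3*I*h + 4)*(I*h^3 + 4*h^2 - I*h - 4) - (3*I*h^2 + 8*h - I)^2)/(I*h^3 + 4*h^2 - I*h - 4)^3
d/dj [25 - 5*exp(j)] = -5*exp(j)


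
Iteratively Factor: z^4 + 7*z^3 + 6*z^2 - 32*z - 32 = (z + 4)*(z^3 + 3*z^2 - 6*z - 8) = (z - 2)*(z + 4)*(z^2 + 5*z + 4) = (z - 2)*(z + 1)*(z + 4)*(z + 4)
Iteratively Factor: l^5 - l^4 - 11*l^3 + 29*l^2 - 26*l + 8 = (l - 1)*(l^4 - 11*l^2 + 18*l - 8) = (l - 1)*(l + 4)*(l^3 - 4*l^2 + 5*l - 2) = (l - 2)*(l - 1)*(l + 4)*(l^2 - 2*l + 1) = (l - 2)*(l - 1)^2*(l + 4)*(l - 1)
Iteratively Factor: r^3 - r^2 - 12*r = (r + 3)*(r^2 - 4*r) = r*(r + 3)*(r - 4)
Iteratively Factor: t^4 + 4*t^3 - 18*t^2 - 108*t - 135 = (t + 3)*(t^3 + t^2 - 21*t - 45) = (t - 5)*(t + 3)*(t^2 + 6*t + 9) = (t - 5)*(t + 3)^2*(t + 3)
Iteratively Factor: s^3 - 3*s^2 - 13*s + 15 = (s - 1)*(s^2 - 2*s - 15) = (s - 1)*(s + 3)*(s - 5)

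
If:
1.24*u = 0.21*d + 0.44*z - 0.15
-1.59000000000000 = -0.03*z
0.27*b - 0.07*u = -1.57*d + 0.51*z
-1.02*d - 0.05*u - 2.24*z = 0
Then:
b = 776.36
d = -116.34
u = -1.02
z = 53.00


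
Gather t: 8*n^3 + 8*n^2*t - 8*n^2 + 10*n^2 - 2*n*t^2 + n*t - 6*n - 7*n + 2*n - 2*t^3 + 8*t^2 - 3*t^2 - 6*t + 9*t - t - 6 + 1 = 8*n^3 + 2*n^2 - 11*n - 2*t^3 + t^2*(5 - 2*n) + t*(8*n^2 + n + 2) - 5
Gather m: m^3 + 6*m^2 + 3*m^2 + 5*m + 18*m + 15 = m^3 + 9*m^2 + 23*m + 15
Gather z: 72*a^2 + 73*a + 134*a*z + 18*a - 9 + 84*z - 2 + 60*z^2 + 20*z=72*a^2 + 91*a + 60*z^2 + z*(134*a + 104) - 11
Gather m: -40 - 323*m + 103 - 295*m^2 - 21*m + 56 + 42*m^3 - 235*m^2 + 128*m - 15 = 42*m^3 - 530*m^2 - 216*m + 104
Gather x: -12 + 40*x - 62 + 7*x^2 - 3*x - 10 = 7*x^2 + 37*x - 84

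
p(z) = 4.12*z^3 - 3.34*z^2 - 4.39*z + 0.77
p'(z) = 12.36*z^2 - 6.68*z - 4.39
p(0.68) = -2.46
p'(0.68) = -3.22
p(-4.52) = -428.09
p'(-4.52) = 278.32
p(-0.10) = 1.17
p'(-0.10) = -3.60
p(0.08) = 0.40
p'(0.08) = -4.85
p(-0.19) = 1.46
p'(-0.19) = -2.67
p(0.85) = -2.84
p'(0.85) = -1.14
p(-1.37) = -10.08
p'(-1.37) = 27.96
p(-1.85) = -28.63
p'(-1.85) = 50.27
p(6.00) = 744.11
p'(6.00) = 400.49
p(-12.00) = -7546.87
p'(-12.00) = 1855.61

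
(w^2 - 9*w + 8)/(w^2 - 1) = (w - 8)/(w + 1)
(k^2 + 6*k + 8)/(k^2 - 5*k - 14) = (k + 4)/(k - 7)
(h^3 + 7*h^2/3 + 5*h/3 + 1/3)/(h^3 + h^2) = 1 + 4/(3*h) + 1/(3*h^2)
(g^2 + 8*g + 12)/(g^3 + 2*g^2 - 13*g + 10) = (g^2 + 8*g + 12)/(g^3 + 2*g^2 - 13*g + 10)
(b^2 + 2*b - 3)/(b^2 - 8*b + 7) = (b + 3)/(b - 7)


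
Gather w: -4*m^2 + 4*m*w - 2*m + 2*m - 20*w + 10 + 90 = -4*m^2 + w*(4*m - 20) + 100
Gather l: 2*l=2*l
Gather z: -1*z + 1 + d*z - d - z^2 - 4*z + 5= -d - z^2 + z*(d - 5) + 6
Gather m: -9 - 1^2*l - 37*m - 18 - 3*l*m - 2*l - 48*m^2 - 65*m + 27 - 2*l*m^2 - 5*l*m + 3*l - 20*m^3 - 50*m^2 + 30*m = -20*m^3 + m^2*(-2*l - 98) + m*(-8*l - 72)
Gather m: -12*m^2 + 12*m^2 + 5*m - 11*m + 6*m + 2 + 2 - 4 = 0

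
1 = 1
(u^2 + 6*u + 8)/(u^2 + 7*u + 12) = (u + 2)/(u + 3)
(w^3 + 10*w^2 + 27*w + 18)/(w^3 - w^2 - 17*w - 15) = (w + 6)/(w - 5)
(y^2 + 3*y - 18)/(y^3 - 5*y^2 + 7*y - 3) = (y + 6)/(y^2 - 2*y + 1)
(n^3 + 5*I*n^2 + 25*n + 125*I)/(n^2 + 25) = n + 5*I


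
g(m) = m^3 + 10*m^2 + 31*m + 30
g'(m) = 3*m^2 + 20*m + 31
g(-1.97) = 0.09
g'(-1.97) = 3.24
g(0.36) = 42.50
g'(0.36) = 38.59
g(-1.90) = 0.34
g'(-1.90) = 3.83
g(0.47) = 46.88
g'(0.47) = 41.06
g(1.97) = 137.52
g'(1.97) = 82.04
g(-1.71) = 1.23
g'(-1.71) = 5.57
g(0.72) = 57.88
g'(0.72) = 46.96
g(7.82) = 1362.16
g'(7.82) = 370.86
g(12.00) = 3570.00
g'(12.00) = 703.00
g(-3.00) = 0.00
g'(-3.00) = -2.00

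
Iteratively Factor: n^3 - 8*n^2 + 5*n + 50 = (n - 5)*(n^2 - 3*n - 10) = (n - 5)^2*(n + 2)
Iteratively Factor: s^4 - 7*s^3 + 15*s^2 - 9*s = (s - 1)*(s^3 - 6*s^2 + 9*s) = (s - 3)*(s - 1)*(s^2 - 3*s) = s*(s - 3)*(s - 1)*(s - 3)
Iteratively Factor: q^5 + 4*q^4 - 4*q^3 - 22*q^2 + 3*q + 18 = (q + 1)*(q^4 + 3*q^3 - 7*q^2 - 15*q + 18) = (q + 1)*(q + 3)*(q^3 - 7*q + 6) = (q + 1)*(q + 3)^2*(q^2 - 3*q + 2) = (q - 2)*(q + 1)*(q + 3)^2*(q - 1)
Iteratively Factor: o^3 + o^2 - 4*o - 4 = (o + 2)*(o^2 - o - 2) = (o - 2)*(o + 2)*(o + 1)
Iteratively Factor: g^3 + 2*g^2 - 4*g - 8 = (g - 2)*(g^2 + 4*g + 4) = (g - 2)*(g + 2)*(g + 2)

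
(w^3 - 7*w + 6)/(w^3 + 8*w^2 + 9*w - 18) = (w - 2)/(w + 6)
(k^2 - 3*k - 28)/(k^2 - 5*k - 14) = (k + 4)/(k + 2)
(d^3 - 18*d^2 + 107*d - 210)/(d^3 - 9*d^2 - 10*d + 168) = (d - 5)/(d + 4)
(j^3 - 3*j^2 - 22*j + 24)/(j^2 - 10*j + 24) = (j^2 + 3*j - 4)/(j - 4)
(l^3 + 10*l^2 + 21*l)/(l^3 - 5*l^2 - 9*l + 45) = l*(l + 7)/(l^2 - 8*l + 15)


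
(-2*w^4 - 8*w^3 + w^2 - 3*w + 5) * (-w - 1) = 2*w^5 + 10*w^4 + 7*w^3 + 2*w^2 - 2*w - 5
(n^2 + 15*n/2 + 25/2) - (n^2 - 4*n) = 23*n/2 + 25/2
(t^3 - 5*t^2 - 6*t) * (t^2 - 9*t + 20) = t^5 - 14*t^4 + 59*t^3 - 46*t^2 - 120*t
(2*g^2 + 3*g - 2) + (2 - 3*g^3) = -3*g^3 + 2*g^2 + 3*g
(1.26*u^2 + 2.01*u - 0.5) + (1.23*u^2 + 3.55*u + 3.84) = 2.49*u^2 + 5.56*u + 3.34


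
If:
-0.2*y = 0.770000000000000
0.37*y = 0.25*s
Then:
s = -5.70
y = -3.85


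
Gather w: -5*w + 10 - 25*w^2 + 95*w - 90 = -25*w^2 + 90*w - 80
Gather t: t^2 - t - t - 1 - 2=t^2 - 2*t - 3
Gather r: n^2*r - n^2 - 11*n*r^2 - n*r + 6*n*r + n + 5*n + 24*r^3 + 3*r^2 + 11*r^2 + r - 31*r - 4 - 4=-n^2 + 6*n + 24*r^3 + r^2*(14 - 11*n) + r*(n^2 + 5*n - 30) - 8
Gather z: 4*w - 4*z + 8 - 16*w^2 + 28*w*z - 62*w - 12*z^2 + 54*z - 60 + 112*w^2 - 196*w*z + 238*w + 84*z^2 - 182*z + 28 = 96*w^2 + 180*w + 72*z^2 + z*(-168*w - 132) - 24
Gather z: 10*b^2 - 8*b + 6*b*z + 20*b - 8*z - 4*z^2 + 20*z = 10*b^2 + 12*b - 4*z^2 + z*(6*b + 12)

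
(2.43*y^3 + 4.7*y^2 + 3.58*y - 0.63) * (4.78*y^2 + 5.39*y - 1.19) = 11.6154*y^5 + 35.5637*y^4 + 39.5537*y^3 + 10.6918*y^2 - 7.6559*y + 0.7497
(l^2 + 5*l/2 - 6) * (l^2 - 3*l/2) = l^4 + l^3 - 39*l^2/4 + 9*l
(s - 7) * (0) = 0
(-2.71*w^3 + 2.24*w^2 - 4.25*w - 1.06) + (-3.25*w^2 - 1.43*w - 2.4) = -2.71*w^3 - 1.01*w^2 - 5.68*w - 3.46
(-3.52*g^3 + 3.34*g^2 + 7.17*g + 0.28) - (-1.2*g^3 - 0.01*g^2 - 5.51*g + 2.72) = -2.32*g^3 + 3.35*g^2 + 12.68*g - 2.44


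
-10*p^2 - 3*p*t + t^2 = (-5*p + t)*(2*p + t)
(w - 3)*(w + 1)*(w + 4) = w^3 + 2*w^2 - 11*w - 12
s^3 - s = s*(s - 1)*(s + 1)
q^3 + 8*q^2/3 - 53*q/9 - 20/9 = (q - 5/3)*(q + 1/3)*(q + 4)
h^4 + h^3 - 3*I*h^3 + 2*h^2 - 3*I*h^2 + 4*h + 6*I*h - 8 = (h - 1)*(h + 2)*(h - 4*I)*(h + I)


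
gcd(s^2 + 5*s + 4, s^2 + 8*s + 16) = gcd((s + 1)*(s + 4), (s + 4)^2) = s + 4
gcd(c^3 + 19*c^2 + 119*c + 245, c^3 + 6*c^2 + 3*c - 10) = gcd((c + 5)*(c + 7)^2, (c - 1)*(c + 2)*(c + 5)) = c + 5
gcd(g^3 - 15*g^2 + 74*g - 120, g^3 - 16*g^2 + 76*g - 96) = g - 6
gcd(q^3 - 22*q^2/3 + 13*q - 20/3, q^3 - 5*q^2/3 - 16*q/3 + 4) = 1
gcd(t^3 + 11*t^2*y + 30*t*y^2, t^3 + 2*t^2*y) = t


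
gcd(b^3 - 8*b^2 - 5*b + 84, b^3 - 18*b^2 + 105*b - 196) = b^2 - 11*b + 28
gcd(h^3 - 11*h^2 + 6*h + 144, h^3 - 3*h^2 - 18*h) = h^2 - 3*h - 18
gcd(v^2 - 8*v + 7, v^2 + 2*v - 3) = v - 1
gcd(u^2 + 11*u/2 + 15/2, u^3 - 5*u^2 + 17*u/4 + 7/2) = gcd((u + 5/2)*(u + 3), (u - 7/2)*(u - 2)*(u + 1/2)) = 1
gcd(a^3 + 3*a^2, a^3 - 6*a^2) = a^2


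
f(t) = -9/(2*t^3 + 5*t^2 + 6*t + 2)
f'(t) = -9*(-6*t^2 - 10*t - 6)/(2*t^3 + 5*t^2 + 6*t + 2)^2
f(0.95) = -0.65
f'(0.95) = 0.97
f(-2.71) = 0.52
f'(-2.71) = 0.69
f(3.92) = -0.04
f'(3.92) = 0.02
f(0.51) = -1.36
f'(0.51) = 2.60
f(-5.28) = 0.05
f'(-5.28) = 0.03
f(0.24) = -2.40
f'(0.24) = 5.58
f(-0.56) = 62.84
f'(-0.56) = 1000.93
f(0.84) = -0.77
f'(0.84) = 1.21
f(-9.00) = 0.01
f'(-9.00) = 0.00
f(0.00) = -4.50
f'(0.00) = 13.50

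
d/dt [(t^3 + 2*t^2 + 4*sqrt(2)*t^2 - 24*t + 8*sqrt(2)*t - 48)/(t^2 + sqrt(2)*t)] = (t^4 + 2*sqrt(2)*t^3 - 6*sqrt(2)*t^2 + 32*t^2 + 96*t + 48*sqrt(2))/(t^2*(t^2 + 2*sqrt(2)*t + 2))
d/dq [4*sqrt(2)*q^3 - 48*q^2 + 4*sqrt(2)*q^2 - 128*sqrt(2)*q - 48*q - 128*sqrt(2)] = 12*sqrt(2)*q^2 - 96*q + 8*sqrt(2)*q - 128*sqrt(2) - 48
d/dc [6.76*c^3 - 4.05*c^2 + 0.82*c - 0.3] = 20.28*c^2 - 8.1*c + 0.82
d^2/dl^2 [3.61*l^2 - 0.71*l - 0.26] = 7.22000000000000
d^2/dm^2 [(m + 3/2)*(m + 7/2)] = 2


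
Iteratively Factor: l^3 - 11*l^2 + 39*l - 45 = (l - 3)*(l^2 - 8*l + 15) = (l - 5)*(l - 3)*(l - 3)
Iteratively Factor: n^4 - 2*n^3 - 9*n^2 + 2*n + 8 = (n - 1)*(n^3 - n^2 - 10*n - 8) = (n - 1)*(n + 1)*(n^2 - 2*n - 8) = (n - 1)*(n + 1)*(n + 2)*(n - 4)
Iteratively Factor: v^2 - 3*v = (v - 3)*(v)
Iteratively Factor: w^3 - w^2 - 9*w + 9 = (w + 3)*(w^2 - 4*w + 3) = (w - 3)*(w + 3)*(w - 1)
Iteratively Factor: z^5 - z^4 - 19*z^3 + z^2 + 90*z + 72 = (z + 3)*(z^4 - 4*z^3 - 7*z^2 + 22*z + 24) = (z + 2)*(z + 3)*(z^3 - 6*z^2 + 5*z + 12) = (z + 1)*(z + 2)*(z + 3)*(z^2 - 7*z + 12) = (z - 3)*(z + 1)*(z + 2)*(z + 3)*(z - 4)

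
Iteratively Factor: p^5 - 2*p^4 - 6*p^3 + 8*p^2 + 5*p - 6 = (p + 2)*(p^4 - 4*p^3 + 2*p^2 + 4*p - 3) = (p - 1)*(p + 2)*(p^3 - 3*p^2 - p + 3) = (p - 1)^2*(p + 2)*(p^2 - 2*p - 3) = (p - 1)^2*(p + 1)*(p + 2)*(p - 3)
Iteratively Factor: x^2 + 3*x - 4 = (x - 1)*(x + 4)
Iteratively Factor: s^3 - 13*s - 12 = (s + 3)*(s^2 - 3*s - 4) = (s - 4)*(s + 3)*(s + 1)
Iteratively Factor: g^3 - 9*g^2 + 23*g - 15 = (g - 5)*(g^2 - 4*g + 3) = (g - 5)*(g - 3)*(g - 1)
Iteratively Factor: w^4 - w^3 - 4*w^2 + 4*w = (w - 1)*(w^3 - 4*w) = (w - 2)*(w - 1)*(w^2 + 2*w) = (w - 2)*(w - 1)*(w + 2)*(w)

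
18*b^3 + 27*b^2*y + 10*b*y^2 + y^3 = (b + y)*(3*b + y)*(6*b + y)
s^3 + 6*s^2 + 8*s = s*(s + 2)*(s + 4)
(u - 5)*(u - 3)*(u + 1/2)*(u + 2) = u^4 - 11*u^3/2 - 4*u^2 + 59*u/2 + 15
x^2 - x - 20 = (x - 5)*(x + 4)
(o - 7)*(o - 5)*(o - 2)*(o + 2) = o^4 - 12*o^3 + 31*o^2 + 48*o - 140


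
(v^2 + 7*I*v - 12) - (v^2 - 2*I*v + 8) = 9*I*v - 20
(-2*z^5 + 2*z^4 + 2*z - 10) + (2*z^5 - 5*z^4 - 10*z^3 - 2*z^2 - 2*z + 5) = -3*z^4 - 10*z^3 - 2*z^2 - 5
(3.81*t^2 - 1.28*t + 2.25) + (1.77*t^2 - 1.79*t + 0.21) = 5.58*t^2 - 3.07*t + 2.46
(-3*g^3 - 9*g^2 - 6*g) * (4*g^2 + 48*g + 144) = -12*g^5 - 180*g^4 - 888*g^3 - 1584*g^2 - 864*g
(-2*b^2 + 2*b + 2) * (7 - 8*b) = 16*b^3 - 30*b^2 - 2*b + 14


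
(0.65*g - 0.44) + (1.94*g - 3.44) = 2.59*g - 3.88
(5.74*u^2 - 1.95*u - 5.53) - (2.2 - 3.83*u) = 5.74*u^2 + 1.88*u - 7.73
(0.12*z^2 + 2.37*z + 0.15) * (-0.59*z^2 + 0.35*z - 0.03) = -0.0708*z^4 - 1.3563*z^3 + 0.7374*z^2 - 0.0186*z - 0.0045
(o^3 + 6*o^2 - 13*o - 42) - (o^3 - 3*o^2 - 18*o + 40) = 9*o^2 + 5*o - 82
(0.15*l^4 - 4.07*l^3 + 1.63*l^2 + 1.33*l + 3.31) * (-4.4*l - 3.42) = -0.66*l^5 + 17.395*l^4 + 6.7474*l^3 - 11.4266*l^2 - 19.1126*l - 11.3202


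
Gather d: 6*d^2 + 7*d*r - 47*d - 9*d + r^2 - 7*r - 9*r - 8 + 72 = 6*d^2 + d*(7*r - 56) + r^2 - 16*r + 64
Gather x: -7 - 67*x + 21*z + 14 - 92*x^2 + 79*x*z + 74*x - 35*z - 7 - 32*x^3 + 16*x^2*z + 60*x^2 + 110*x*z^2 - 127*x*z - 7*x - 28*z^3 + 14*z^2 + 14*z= -32*x^3 + x^2*(16*z - 32) + x*(110*z^2 - 48*z) - 28*z^3 + 14*z^2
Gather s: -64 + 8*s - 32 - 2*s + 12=6*s - 84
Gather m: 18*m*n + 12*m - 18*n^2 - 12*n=m*(18*n + 12) - 18*n^2 - 12*n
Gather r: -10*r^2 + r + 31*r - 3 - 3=-10*r^2 + 32*r - 6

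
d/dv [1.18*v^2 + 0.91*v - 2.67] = 2.36*v + 0.91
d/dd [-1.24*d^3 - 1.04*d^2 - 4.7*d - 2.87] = -3.72*d^2 - 2.08*d - 4.7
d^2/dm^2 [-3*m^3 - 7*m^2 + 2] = -18*m - 14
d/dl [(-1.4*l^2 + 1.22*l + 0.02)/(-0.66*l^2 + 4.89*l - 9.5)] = (-6.0408*l^2 + 26.6264*l - 11.6878)/(0.4356*l^4 - 6.4548*l^3 + 36.4521*l^2 - 92.91*l + 90.25)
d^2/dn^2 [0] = 0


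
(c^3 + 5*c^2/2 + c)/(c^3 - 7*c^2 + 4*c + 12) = c*(2*c^2 + 5*c + 2)/(2*(c^3 - 7*c^2 + 4*c + 12))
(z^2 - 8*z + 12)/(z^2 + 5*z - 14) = (z - 6)/(z + 7)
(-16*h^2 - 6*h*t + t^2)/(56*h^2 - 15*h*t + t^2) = (2*h + t)/(-7*h + t)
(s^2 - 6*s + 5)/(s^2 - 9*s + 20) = (s - 1)/(s - 4)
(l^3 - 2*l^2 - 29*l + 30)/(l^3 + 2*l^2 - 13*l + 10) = (l - 6)/(l - 2)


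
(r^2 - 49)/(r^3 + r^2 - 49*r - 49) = 1/(r + 1)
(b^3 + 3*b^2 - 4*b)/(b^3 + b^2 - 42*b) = (b^2 + 3*b - 4)/(b^2 + b - 42)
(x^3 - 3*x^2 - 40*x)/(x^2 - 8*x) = x + 5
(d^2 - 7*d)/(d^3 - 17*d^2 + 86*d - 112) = d/(d^2 - 10*d + 16)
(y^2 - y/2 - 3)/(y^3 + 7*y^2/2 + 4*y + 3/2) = (y - 2)/(y^2 + 2*y + 1)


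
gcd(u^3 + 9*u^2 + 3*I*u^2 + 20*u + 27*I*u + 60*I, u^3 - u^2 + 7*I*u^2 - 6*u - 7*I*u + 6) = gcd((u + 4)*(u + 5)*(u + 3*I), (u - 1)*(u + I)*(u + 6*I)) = 1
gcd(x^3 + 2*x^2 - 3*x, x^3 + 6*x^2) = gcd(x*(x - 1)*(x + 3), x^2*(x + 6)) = x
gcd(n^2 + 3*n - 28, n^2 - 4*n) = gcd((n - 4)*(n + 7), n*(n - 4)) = n - 4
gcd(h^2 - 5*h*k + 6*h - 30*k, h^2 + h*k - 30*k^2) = h - 5*k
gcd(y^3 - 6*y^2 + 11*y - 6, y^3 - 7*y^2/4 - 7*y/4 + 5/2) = y^2 - 3*y + 2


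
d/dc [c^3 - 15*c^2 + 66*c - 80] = 3*c^2 - 30*c + 66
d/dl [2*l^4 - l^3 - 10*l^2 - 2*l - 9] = 8*l^3 - 3*l^2 - 20*l - 2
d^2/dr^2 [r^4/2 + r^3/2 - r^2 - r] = 6*r^2 + 3*r - 2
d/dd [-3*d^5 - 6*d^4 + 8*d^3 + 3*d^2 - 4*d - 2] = -15*d^4 - 24*d^3 + 24*d^2 + 6*d - 4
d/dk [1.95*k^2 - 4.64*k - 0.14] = 3.9*k - 4.64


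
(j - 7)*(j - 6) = j^2 - 13*j + 42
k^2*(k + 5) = k^3 + 5*k^2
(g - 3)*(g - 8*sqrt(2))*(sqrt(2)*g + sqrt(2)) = sqrt(2)*g^3 - 16*g^2 - 2*sqrt(2)*g^2 - 3*sqrt(2)*g + 32*g + 48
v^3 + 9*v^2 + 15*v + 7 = (v + 1)^2*(v + 7)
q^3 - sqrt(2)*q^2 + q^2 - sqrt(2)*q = q*(q + 1)*(q - sqrt(2))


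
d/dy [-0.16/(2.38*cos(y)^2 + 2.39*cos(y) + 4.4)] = -(0.7616*cos(y) + 0.3824)*sin(y)/(2.38*cos(y)^2 + 2.39*cos(y) + 4.4)^2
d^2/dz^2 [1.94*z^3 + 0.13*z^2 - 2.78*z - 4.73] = 11.64*z + 0.26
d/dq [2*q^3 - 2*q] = 6*q^2 - 2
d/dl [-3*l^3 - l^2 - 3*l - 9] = -9*l^2 - 2*l - 3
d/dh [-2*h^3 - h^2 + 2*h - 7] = -6*h^2 - 2*h + 2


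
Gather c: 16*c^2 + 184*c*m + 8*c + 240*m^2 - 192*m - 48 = 16*c^2 + c*(184*m + 8) + 240*m^2 - 192*m - 48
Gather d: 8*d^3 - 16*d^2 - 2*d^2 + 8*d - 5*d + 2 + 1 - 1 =8*d^3 - 18*d^2 + 3*d + 2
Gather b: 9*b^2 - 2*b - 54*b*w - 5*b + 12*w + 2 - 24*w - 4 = 9*b^2 + b*(-54*w - 7) - 12*w - 2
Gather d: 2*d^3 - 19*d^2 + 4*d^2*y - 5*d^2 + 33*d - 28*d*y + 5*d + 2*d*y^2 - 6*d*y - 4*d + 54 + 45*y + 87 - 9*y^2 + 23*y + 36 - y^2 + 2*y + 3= 2*d^3 + d^2*(4*y - 24) + d*(2*y^2 - 34*y + 34) - 10*y^2 + 70*y + 180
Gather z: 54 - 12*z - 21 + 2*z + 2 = 35 - 10*z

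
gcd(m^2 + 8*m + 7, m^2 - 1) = m + 1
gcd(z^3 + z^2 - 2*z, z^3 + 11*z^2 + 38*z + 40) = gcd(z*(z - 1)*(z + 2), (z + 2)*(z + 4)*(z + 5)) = z + 2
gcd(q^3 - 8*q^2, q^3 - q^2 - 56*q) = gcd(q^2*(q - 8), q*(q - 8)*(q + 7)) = q^2 - 8*q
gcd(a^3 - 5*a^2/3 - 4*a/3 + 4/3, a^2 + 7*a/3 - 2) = a - 2/3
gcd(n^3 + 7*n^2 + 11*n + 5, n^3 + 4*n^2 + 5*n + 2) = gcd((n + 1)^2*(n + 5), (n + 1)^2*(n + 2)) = n^2 + 2*n + 1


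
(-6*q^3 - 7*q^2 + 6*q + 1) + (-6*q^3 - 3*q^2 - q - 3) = -12*q^3 - 10*q^2 + 5*q - 2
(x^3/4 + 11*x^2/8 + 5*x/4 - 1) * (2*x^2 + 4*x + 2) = x^5/2 + 15*x^4/4 + 17*x^3/2 + 23*x^2/4 - 3*x/2 - 2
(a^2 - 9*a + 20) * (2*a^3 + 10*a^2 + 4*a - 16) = 2*a^5 - 8*a^4 - 46*a^3 + 148*a^2 + 224*a - 320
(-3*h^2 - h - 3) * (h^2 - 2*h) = -3*h^4 + 5*h^3 - h^2 + 6*h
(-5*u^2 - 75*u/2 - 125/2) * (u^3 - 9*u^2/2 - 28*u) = -5*u^5 - 15*u^4 + 985*u^3/4 + 5325*u^2/4 + 1750*u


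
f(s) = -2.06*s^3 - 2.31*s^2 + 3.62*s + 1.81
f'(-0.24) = 4.37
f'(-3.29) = -48.07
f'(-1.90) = -9.91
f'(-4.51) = -101.25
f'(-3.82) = -68.91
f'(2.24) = -37.74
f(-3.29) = 38.26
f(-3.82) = 69.10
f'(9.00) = -538.54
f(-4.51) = 127.47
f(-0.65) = -0.95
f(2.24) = -24.83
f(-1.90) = 0.72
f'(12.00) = -941.74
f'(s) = -6.18*s^2 - 4.62*s + 3.62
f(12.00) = -3847.07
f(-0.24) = 0.84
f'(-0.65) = 4.01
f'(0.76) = -3.46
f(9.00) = -1654.46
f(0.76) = 2.32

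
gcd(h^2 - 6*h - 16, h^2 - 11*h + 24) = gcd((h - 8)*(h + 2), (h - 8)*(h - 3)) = h - 8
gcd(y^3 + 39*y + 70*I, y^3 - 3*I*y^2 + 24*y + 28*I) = y^2 - 5*I*y + 14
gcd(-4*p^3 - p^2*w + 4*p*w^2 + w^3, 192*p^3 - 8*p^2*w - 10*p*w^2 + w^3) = 4*p + w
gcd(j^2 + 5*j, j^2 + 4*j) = j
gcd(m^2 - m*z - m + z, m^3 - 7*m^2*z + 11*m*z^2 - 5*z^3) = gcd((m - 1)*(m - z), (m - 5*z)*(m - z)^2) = -m + z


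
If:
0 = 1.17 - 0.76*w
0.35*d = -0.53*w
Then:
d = -2.33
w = 1.54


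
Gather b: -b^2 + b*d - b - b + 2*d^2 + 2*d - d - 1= -b^2 + b*(d - 2) + 2*d^2 + d - 1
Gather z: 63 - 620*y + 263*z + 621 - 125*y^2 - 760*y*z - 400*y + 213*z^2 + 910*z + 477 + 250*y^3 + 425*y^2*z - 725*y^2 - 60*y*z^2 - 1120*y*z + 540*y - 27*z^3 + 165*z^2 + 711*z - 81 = 250*y^3 - 850*y^2 - 480*y - 27*z^3 + z^2*(378 - 60*y) + z*(425*y^2 - 1880*y + 1884) + 1080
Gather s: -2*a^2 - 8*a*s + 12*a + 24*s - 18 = -2*a^2 + 12*a + s*(24 - 8*a) - 18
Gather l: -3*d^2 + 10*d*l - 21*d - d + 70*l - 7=-3*d^2 - 22*d + l*(10*d + 70) - 7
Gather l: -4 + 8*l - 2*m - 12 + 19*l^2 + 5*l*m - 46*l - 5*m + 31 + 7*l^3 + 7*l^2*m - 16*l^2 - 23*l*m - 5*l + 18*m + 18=7*l^3 + l^2*(7*m + 3) + l*(-18*m - 43) + 11*m + 33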